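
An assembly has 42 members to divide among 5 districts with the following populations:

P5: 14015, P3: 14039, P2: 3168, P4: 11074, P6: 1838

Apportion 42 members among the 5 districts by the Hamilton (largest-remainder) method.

P5=13, P3=13, P2=3, P4=11, P6=2

Total 44134; standard divisor 44134/42 ≈ 1050.81.
Standard quotas: P5 13.3373, P3 13.3602, P2 3.0148, P4 10.5385, P6 1.7491.
Lower quotas: P5 13, P3 13, P2 3, P4 10, P6 1 (sum 40, leaving 2 seats).
Remainders in descending order: P6 0.7491, P4 0.5385, P3 0.3602, P5 0.3373, P2 0.0148.
The surplus seats go to P6, P4.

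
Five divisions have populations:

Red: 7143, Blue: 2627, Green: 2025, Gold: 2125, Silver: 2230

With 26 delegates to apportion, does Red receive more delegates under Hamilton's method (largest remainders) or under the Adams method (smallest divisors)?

Hamilton: Red 12, Blue 4, Green 3, Gold 3, Silver 4.
Adams: Red 11, Blue 4, Green 3, Gold 4, Silver 4.
Red gets 12 under Hamilton and 11 under Adams.

Hamilton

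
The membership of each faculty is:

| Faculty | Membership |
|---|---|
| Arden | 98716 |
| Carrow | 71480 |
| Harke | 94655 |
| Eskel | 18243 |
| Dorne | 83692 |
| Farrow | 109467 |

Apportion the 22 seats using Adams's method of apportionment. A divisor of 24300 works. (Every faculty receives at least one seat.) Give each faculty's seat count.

With modified divisor 24300: modified quotas Arden 4.062, Carrow 2.942, Harke 3.895, Eskel 0.751, Dorne 3.444, Farrow 4.505.
Rounding up: Arden 5, Carrow 3, Harke 4, Eskel 1, Dorne 4, Farrow 5 (total 22).

Arden 5, Carrow 3, Harke 4, Eskel 1, Dorne 4, Farrow 5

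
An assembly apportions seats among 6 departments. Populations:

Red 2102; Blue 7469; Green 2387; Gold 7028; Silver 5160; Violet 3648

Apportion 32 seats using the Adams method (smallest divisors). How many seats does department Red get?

3

Standard divisor 27794/32 ≈ 868.562; standard quotas: Red 2.420, Blue 8.599, Green 2.748, Gold 8.092, Silver 5.941, Violet 4.200.
Rounding up gives 3, 9, 3, 9, 6, 5 = 35 seats, so the divisor must be adjusted.
With modified divisor 1000: modified quotas Red 2.102, Blue 7.469, Green 2.387, Gold 7.028, Silver 5.160, Violet 3.648.
Rounding up: Red 3, Blue 8, Green 3, Gold 8, Silver 6, Violet 4 (total 32).
Red receives 3.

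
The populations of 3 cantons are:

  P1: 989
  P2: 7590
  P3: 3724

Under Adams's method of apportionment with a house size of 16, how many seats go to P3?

Standard divisor 12303/16 ≈ 768.938; standard quotas: P1 1.286, P2 9.871, P3 4.843.
Rounding up gives 2, 10, 5 = 17 seats, so the divisor must be adjusted.
With modified divisor 900: modified quotas P1 1.099, P2 8.433, P3 4.138.
Rounding up: P1 2, P2 9, P3 5 (total 16).
P3 receives 5.

5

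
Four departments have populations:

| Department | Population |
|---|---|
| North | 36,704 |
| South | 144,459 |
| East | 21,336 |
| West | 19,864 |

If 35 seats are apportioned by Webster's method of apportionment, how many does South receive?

Standard divisor 222363/35 ≈ 6353.229; standard quotas: North 5.777, South 22.738, East 3.358, West 3.127.
Rounding to the nearest integer gives North 6, South 23, East 3, West 3 — total 35, matching the house size, so no adjustment is needed.
South receives 23.

23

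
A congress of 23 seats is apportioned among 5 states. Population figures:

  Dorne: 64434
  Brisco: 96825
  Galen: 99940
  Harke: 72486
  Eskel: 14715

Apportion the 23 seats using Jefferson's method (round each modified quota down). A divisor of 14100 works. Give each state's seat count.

Dorne=4; Brisco=6; Galen=7; Harke=5; Eskel=1

With modified divisor 14100: modified quotas Dorne 4.570, Brisco 6.867, Galen 7.088, Harke 5.141, Eskel 1.044.
Rounding down: Dorne 4, Brisco 6, Galen 7, Harke 5, Eskel 1 (total 23).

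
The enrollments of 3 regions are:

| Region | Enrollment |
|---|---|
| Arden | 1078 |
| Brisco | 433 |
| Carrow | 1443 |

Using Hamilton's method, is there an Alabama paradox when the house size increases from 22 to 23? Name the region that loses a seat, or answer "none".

At 22 seats: Arden 8, Brisco 3, Carrow 11.
At 23 seats: Arden 9, Brisco 3, Carrow 11.
No region's allocation decreased.

none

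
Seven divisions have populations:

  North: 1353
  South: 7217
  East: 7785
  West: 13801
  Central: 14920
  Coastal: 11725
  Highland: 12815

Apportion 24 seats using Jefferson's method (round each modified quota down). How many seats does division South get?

2

Standard divisor 69616/24 ≈ 2900.667; standard quotas: North 0.466, South 2.488, East 2.684, West 4.758, Central 5.144, Coastal 4.042, Highland 4.418.
Rounding down gives 0, 2, 2, 4, 5, 4, 4 = 21 seats, so the divisor must be adjusted.
With modified divisor 2500: modified quotas North 0.541, South 2.887, East 3.114, West 5.520, Central 5.968, Coastal 4.690, Highland 5.126.
Rounding down: North 0, South 2, East 3, West 5, Central 5, Coastal 4, Highland 5 (total 24).
South receives 2.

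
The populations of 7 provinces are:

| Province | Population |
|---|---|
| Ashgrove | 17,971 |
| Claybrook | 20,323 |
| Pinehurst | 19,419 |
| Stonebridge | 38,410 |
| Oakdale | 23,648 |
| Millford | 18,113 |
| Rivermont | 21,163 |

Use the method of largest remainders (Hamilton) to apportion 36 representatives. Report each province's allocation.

Ashgrove=4, Claybrook=5, Pinehurst=4, Stonebridge=9, Oakdale=5, Millford=4, Rivermont=5

Standard divisor: 159047 ÷ 36 ≈ 4417.972.
Standard quotas: Ashgrove 4.0677, Claybrook 4.6001, Pinehurst 4.3955, Stonebridge 8.6940, Oakdale 5.3527, Millford 4.0998, Rivermont 4.7902.
Lower quotas: Ashgrove 4, Claybrook 4, Pinehurst 4, Stonebridge 8, Oakdale 5, Millford 4, Rivermont 4 (sum 33, leaving 3 seats).
Remainders in descending order: Rivermont 0.7902, Stonebridge 0.6940, Claybrook 0.6001, Pinehurst 0.3955, Oakdale 0.3527, Millford 0.0998, Ashgrove 0.0677.
Largest remainders: Rivermont, Stonebridge, Claybrook receive the extra seats.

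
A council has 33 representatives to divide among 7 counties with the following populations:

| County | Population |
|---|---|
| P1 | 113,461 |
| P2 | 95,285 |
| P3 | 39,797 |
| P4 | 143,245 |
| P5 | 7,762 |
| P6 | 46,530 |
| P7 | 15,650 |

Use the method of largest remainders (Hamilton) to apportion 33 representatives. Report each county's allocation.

P1 8, P2 7, P3 3, P4 10, P5 1, P6 3, P7 1

The standard divisor is 461730/33 ≈ 13991.818.
Standard quotas: P1 8.1091, P2 6.8101, P3 2.8443, P4 10.2378, P5 0.5548, P6 3.3255, P7 1.1185.
Lower quotas: P1 8, P2 6, P3 2, P4 10, P5 0, P6 3, P7 1 (sum 30, leaving 3 seats).
Remainders in descending order: P3 0.8443, P2 0.8101, P5 0.5548, P6 0.3255, P4 0.2378, P7 0.1185, P1 0.1091.
The surplus seats go to P3, P2, P5.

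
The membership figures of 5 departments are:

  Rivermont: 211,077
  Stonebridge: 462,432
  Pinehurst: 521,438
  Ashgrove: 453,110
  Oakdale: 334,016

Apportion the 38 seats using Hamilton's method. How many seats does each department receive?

Rivermont 4, Stonebridge 9, Pinehurst 10, Ashgrove 9, Oakdale 6

Total 1982073; standard divisor 1982073/38 ≈ 52159.816.
Standard quotas: Rivermont 4.0467, Stonebridge 8.8657, Pinehurst 9.9969, Ashgrove 8.6870, Oakdale 6.4037.
Lower quotas: Rivermont 4, Stonebridge 8, Pinehurst 9, Ashgrove 8, Oakdale 6 (sum 35, leaving 3 seats).
Remainders in descending order: Pinehurst 0.9969, Stonebridge 0.8657, Ashgrove 0.6870, Oakdale 0.4037, Rivermont 0.0467.
Largest remainders: Pinehurst, Stonebridge, Ashgrove receive the extra seats.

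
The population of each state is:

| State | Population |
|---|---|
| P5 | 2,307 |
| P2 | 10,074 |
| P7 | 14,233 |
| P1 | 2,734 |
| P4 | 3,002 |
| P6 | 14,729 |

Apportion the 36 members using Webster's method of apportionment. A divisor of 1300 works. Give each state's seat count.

P5=2, P2=8, P7=11, P1=2, P4=2, P6=11

With modified divisor 1300: modified quotas P5 1.775, P2 7.749, P7 10.948, P1 2.103, P4 2.309, P6 11.330.
Rounding to the nearest integer: P5 2, P2 8, P7 11, P1 2, P4 2, P6 11 (total 36).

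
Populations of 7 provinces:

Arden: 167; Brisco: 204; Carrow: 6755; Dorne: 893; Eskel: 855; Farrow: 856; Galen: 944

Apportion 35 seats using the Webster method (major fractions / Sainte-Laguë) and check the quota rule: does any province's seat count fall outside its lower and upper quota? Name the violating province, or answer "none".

Carrow

Standard quotas: Arden 0.548, Brisco 0.669, Carrow 22.150, Dorne 2.928, Eskel 2.804, Farrow 2.807, Galen 3.095.
Webster allocation: Arden 1, Brisco 1, Carrow 21, Dorne 3, Eskel 3, Farrow 3, Galen 3.
Carrow has quota 22.150 (lower 22, upper 23) but receives 21 — outside the quota interval.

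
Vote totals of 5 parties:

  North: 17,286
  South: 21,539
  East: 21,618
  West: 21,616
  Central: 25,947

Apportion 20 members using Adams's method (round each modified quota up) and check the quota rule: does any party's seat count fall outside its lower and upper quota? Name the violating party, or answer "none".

none

Standard quotas: North 3.201, South 3.988, East 4.003, West 4.003, Central 4.805.
Adams allocation: North 3, South 4, East 4, West 4, Central 5.
Every allocation lies between the lower and upper quota.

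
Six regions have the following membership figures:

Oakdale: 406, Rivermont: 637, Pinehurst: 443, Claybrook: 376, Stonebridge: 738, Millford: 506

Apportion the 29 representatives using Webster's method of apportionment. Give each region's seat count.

Standard divisor 3106/29 ≈ 107.103; standard quotas: Oakdale 3.791, Rivermont 5.948, Pinehurst 4.136, Claybrook 3.511, Stonebridge 6.891, Millford 4.724.
Rounding to the nearest integer gives 4, 6, 4, 4, 7, 5 = 30 seats, so the divisor must be adjusted.
With modified divisor 110: modified quotas Oakdale 3.691, Rivermont 5.791, Pinehurst 4.027, Claybrook 3.418, Stonebridge 6.709, Millford 4.600.
Rounding to the nearest integer: Oakdale 4, Rivermont 6, Pinehurst 4, Claybrook 3, Stonebridge 7, Millford 5 (total 29).

Oakdale 4; Rivermont 6; Pinehurst 4; Claybrook 3; Stonebridge 7; Millford 5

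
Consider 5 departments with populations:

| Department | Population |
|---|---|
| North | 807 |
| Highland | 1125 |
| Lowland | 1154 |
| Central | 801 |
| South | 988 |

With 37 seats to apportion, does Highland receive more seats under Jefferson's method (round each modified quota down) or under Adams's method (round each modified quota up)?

Jefferson: North 6, Highland 9, Lowland 9, Central 6, South 7.
Adams: North 6, Highland 8, Lowland 9, Central 6, South 8.
Highland gets 9 under Jefferson and 8 under Adams.

Jefferson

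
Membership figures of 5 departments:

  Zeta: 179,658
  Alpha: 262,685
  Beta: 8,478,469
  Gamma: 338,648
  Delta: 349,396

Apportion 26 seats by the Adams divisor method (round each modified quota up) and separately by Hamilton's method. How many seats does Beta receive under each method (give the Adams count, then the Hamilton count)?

Adams: Zeta 1, Alpha 1, Beta 22, Gamma 1, Delta 1.
Hamilton: Zeta 0, Alpha 1, Beta 23, Gamma 1, Delta 1.
Beta gets 22 under Adams and 23 under Hamilton.

22 and 23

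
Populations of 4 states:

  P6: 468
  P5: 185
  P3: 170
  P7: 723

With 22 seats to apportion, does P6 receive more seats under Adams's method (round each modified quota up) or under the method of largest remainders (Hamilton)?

Hamilton

Adams: P6 6, P5 3, P3 3, P7 10.
Hamilton: P6 7, P5 3, P3 2, P7 10.
P6 gets 6 under Adams and 7 under Hamilton.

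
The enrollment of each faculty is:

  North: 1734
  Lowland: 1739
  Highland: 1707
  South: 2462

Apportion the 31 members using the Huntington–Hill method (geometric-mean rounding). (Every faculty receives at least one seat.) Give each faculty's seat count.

North: 7, Lowland: 7, Highland: 7, South: 10

With divisor 247: modified quotas North 7.020, Lowland 7.040, Highland 6.911, South 9.968.
Geometric-mean thresholds: North √(7·8)=7.483, Lowland √(7·8)=7.483, Highland √(6·7)=6.481, South √(9·10)=9.487.
Each quota rounded against its threshold gives North 7, Lowland 7, Highland 7, South 10 (total 31).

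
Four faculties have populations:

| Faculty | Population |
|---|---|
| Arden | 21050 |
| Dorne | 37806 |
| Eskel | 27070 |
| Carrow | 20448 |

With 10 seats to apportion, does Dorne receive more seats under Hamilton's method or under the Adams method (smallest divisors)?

Hamilton: Arden 2, Dorne 4, Eskel 2, Carrow 2.
Adams: Arden 2, Dorne 3, Eskel 3, Carrow 2.
Dorne gets 4 under Hamilton and 3 under Adams.

Hamilton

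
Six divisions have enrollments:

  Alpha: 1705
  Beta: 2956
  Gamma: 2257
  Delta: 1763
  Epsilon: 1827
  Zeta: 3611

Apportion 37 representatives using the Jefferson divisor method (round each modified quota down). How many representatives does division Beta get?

Standard divisor 14119/37 ≈ 381.595; standard quotas: Alpha 4.468, Beta 7.746, Gamma 5.915, Delta 4.620, Epsilon 4.788, Zeta 9.463.
Rounding down gives 4, 7, 5, 4, 4, 9 = 33 seats, so the divisor must be adjusted.
With modified divisor 360: modified quotas Alpha 4.736, Beta 8.211, Gamma 6.269, Delta 4.897, Epsilon 5.075, Zeta 10.031.
Rounding down: Alpha 4, Beta 8, Gamma 6, Delta 4, Epsilon 5, Zeta 10 (total 37).
Beta receives 8.

8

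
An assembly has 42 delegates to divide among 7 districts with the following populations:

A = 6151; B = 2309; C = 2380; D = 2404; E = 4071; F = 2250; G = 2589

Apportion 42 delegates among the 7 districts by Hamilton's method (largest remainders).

A 12, B 4, C 4, D 5, E 8, F 4, G 5

Standard divisor: 22154 ÷ 42 ≈ 527.476.
Standard quotas: A 11.6612, B 4.3774, C 4.5121, D 4.5576, E 7.7179, F 4.2656, G 4.9083.
Lower quotas: A 11, B 4, C 4, D 4, E 7, F 4, G 4 (sum 38, leaving 4 seats).
Remainders in descending order: G 0.9083, E 0.7179, A 0.6612, D 0.5576, C 0.5121, B 0.3774, F 0.2656.
The surplus seats go to G, E, A, D.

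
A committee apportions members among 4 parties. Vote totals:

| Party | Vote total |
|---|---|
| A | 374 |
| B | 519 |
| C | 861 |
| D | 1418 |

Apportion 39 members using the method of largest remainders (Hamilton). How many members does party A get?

5

Standard divisor: 3172 ÷ 39 ≈ 81.333.
Standard quotas: A 4.598, B 6.381, C 10.586, D 17.434.
Lower quotas: A 4, B 6, C 10, D 17 (sum 37, leaving 2 seats).
Remainders in descending order: A 0.598, C 0.586, D 0.434, B 0.381.
Largest remainders: A, C receive the extra seats.
A receives 5.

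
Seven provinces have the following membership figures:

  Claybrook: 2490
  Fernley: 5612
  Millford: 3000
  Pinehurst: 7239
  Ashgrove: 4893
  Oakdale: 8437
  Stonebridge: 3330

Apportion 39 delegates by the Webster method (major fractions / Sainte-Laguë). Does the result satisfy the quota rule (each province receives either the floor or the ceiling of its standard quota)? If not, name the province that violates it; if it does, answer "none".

none

Standard quotas: Claybrook 2.774, Fernley 6.253, Millford 3.343, Pinehurst 8.066, Ashgrove 5.452, Oakdale 9.401, Stonebridge 3.710.
Webster allocation: Claybrook 3, Fernley 6, Millford 3, Pinehurst 8, Ashgrove 6, Oakdale 9, Stonebridge 4.
Every allocation lies between the lower and upper quota.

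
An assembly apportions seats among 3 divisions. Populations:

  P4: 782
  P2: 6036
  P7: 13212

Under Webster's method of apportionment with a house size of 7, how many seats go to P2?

Standard divisor 20030/7 ≈ 2861.429; standard quotas: P4 0.273, P2 2.109, P7 4.617.
Rounding to the nearest integer gives P4 0, P2 2, P7 5 — total 7, matching the house size, so no adjustment is needed.
P2 receives 2.

2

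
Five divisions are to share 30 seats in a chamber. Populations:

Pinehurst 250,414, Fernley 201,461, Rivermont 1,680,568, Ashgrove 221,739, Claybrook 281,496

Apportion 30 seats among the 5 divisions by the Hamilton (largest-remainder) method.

Total 2635678; standard divisor 2635678/30 ≈ 87855.933.
Standard quotas: Pinehurst 2.8503, Fernley 2.2931, Rivermont 19.1287, Ashgrove 2.5239, Claybrook 3.2041.
Lower quotas: Pinehurst 2, Fernley 2, Rivermont 19, Ashgrove 2, Claybrook 3 (sum 28, leaving 2 seats).
Remainders in descending order: Pinehurst 0.8503, Ashgrove 0.5239, Fernley 0.2931, Claybrook 0.2041, Rivermont 0.1287.
Largest remainders: Pinehurst, Ashgrove receive the extra seats.

Pinehurst 3, Fernley 2, Rivermont 19, Ashgrove 3, Claybrook 3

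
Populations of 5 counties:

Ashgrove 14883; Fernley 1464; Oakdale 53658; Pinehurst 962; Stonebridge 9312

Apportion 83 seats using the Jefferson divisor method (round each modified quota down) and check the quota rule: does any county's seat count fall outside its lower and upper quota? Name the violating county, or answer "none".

Oakdale

Standard quotas: Ashgrove 15.387, Fernley 1.514, Oakdale 55.477, Pinehurst 0.995, Stonebridge 9.628.
Jefferson allocation: Ashgrove 15, Fernley 1, Oakdale 57, Pinehurst 1, Stonebridge 9.
Oakdale has quota 55.477 (lower 55, upper 56) but receives 57 — outside the quota interval.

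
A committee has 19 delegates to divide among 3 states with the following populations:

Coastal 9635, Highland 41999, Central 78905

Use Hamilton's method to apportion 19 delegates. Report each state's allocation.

Coastal 1, Highland 6, Central 12

Standard divisor: 130539 ÷ 19 ≈ 6870.474.
Standard quotas: Coastal 1.4024, Highland 6.1130, Central 11.4847.
Lower quotas: Coastal 1, Highland 6, Central 11 (sum 18, leaving 1 seat).
Remainders in descending order: Central 0.4847, Coastal 0.4024, Highland 0.1130.
The surplus seat goes to Central.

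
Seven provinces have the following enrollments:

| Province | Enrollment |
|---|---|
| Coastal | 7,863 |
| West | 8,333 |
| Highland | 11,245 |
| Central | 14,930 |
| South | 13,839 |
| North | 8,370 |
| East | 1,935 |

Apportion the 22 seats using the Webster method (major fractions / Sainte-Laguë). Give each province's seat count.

Standard divisor 66515/22 ≈ 3023.409; standard quotas: Coastal 2.601, West 2.756, Highland 3.719, Central 4.938, South 4.577, North 2.768, East 0.640.
Rounding to the nearest integer gives 3, 3, 4, 5, 5, 3, 1 = 24 seats, so the divisor must be adjusted.
With modified divisor 3180: modified quotas Coastal 2.473, West 2.620, Highland 3.536, Central 4.695, South 4.352, North 2.632, East 0.608.
Rounding to the nearest integer: Coastal 2, West 3, Highland 4, Central 5, South 4, North 3, East 1 (total 22).

Coastal 2, West 3, Highland 4, Central 5, South 4, North 3, East 1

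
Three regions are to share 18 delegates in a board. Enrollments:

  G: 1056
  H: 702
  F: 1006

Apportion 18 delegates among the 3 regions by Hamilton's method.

G: 7; H: 5; F: 6

Standard divisor: 2764 ÷ 18 ≈ 153.556.
Standard quotas: G 6.877, H 4.572, F 6.551.
Lower quotas: G 6, H 4, F 6 (sum 16, leaving 2 seats).
Remainders in descending order: G 0.877, H 0.572, F 0.551.
Largest remainders: G, H receive the extra seats.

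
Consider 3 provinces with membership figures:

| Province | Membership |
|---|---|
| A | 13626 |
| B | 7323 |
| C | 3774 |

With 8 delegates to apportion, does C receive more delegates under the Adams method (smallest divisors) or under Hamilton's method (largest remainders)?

Adams: A 4, B 2, C 2.
Hamilton: A 5, B 2, C 1.
C gets 2 under Adams and 1 under Hamilton.

Adams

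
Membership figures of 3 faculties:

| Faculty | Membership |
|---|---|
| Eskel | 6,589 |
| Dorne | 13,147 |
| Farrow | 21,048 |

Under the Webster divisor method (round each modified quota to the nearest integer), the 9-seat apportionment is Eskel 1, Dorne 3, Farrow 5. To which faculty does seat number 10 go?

Eskel

Priority for the next seat is population ÷ (current seats + 0.5).
Priorities: Eskel 4392.667, Dorne 3756.286, Farrow 3826.909.
Highest priority: Eskel.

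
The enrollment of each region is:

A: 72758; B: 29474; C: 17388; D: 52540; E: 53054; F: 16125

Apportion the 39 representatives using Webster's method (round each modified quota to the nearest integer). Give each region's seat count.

A=12; B=5; C=3; D=8; E=8; F=3

Standard divisor 241339/39 ≈ 6188.179; standard quotas: A 11.758, B 4.763, C 2.810, D 8.490, E 8.573, F 2.606.
Rounding to the nearest integer gives 12, 5, 3, 8, 9, 3 = 40 seats, so the divisor must be adjusted.
With modified divisor 6300: modified quotas A 11.549, B 4.678, C 2.760, D 8.340, E 8.421, F 2.560.
Rounding to the nearest integer: A 12, B 5, C 3, D 8, E 8, F 3 (total 39).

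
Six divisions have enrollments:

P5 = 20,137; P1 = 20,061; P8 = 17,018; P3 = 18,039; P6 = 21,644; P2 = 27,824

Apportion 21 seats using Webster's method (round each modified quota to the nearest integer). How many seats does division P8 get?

Standard divisor 124723/21 ≈ 5939.19; standard quotas: P5 3.391, P1 3.378, P8 2.865, P3 3.037, P6 3.644, P2 4.685.
Rounding to the nearest integer gives P5 3, P1 3, P8 3, P3 3, P6 4, P2 5 — total 21, matching the house size, so no adjustment is needed.
P8 receives 3.

3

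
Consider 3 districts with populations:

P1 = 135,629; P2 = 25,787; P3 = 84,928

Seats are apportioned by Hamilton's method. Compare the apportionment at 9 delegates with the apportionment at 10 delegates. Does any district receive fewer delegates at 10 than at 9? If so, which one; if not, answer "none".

At 9 seats: P1 5, P2 1, P3 3.
At 10 seats: P1 6, P2 1, P3 3.
No district's allocation decreased.

none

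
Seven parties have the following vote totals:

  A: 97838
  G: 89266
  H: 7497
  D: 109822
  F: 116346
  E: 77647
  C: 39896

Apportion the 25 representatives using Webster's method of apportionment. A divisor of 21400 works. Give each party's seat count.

A=5; G=4; H=0; D=5; F=5; E=4; C=2

With modified divisor 21400: modified quotas A 4.572, G 4.171, H 0.350, D 5.132, F 5.437, E 3.628, C 1.864.
Rounding to the nearest integer: A 5, G 4, H 0, D 5, F 5, E 4, C 2 (total 25).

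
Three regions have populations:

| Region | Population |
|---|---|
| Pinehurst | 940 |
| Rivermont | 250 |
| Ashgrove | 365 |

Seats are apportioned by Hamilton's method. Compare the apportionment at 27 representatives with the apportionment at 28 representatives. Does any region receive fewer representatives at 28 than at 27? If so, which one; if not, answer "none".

Rivermont

At 27 seats: Pinehurst 16, Rivermont 5, Ashgrove 6.
At 28 seats: Pinehurst 17, Rivermont 4, Ashgrove 7.
Rivermont drops from 5 to 4.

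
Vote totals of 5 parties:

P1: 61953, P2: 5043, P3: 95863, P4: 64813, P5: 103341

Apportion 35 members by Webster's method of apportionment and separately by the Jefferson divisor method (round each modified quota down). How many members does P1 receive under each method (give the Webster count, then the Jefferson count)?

Webster: P1 6, P2 1, P3 10, P4 7, P5 11.
Jefferson: P1 7, P2 0, P3 10, P4 7, P5 11.
P1 gets 6 under Webster and 7 under Jefferson.

6 and 7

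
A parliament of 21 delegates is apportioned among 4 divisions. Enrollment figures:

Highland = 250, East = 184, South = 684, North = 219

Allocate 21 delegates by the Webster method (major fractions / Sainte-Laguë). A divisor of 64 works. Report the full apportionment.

With modified divisor 64: modified quotas Highland 3.906, East 2.875, South 10.688, North 3.422.
Rounding to the nearest integer: Highland 4, East 3, South 11, North 3 (total 21).

Highland 4, East 3, South 11, North 3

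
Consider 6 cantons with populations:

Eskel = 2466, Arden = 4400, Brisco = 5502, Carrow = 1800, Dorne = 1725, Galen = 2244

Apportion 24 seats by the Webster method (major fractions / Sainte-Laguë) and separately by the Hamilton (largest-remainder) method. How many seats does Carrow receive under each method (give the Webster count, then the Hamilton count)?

Webster: Eskel 3, Arden 6, Brisco 8, Carrow 2, Dorne 2, Galen 3.
Hamilton: Eskel 3, Arden 6, Brisco 7, Carrow 3, Dorne 2, Galen 3.
Carrow gets 2 under Webster and 3 under Hamilton.

2 and 3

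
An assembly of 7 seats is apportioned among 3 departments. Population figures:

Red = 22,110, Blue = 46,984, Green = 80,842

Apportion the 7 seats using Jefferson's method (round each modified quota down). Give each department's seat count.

Red 1, Blue 2, Green 4

Standard divisor 149936/7 ≈ 21419.429; standard quotas: Red 1.032, Blue 2.194, Green 3.774.
Rounding down gives 1, 2, 3 = 6 seats, so the divisor must be adjusted.
With modified divisor 18200: modified quotas Red 1.215, Blue 2.582, Green 4.442.
Rounding down: Red 1, Blue 2, Green 4 (total 7).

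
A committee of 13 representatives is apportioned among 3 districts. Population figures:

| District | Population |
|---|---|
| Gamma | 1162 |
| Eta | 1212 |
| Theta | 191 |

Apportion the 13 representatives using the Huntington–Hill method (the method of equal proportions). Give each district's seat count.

Gamma 6, Eta 6, Theta 1

With divisor 200: modified quotas Gamma 5.810, Eta 6.060, Theta 0.955.
Geometric-mean thresholds: Gamma √(5·6)=5.477, Eta √(6·7)=6.481, Theta (min 1).
Each quota rounded against its threshold gives Gamma 6, Eta 6, Theta 1 (total 13).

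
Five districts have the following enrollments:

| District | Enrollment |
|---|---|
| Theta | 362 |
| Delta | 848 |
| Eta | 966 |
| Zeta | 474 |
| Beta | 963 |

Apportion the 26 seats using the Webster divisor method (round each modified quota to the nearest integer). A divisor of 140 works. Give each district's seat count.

Theta 3; Delta 6; Eta 7; Zeta 3; Beta 7

With modified divisor 140: modified quotas Theta 2.586, Delta 6.057, Eta 6.900, Zeta 3.386, Beta 6.879.
Rounding to the nearest integer: Theta 3, Delta 6, Eta 7, Zeta 3, Beta 7 (total 26).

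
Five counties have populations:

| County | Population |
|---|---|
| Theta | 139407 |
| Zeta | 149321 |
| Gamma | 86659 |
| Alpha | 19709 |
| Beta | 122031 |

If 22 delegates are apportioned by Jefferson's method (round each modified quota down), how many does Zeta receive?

7

Standard divisor 517127/22 ≈ 23505.773; standard quotas: Theta 5.931, Zeta 6.353, Gamma 3.687, Alpha 0.838, Beta 5.192.
Rounding down gives 5, 6, 3, 0, 5 = 19 seats, so the divisor must be adjusted.
With modified divisor 20800: modified quotas Theta 6.702, Zeta 7.179, Gamma 4.166, Alpha 0.948, Beta 5.867.
Rounding down: Theta 6, Zeta 7, Gamma 4, Alpha 0, Beta 5 (total 22).
Zeta receives 7.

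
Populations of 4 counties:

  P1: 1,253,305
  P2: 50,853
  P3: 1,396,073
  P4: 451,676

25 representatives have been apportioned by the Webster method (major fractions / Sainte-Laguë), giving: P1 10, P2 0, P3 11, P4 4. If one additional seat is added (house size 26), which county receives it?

Priority for the next seat is population ÷ (current seats + 0.5).
Priorities: P1 119362.381, P2 101706.000, P3 121397.652, P4 100372.444.
Highest priority: P3.

P3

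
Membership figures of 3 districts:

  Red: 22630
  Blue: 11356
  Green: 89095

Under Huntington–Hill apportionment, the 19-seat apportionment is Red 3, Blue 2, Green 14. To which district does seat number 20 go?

Priority for the next seat is population ÷ (√(s·(s+1))).
Priorities: Red 6532.718, Blue 4636.068, Green 6148.139.
Highest priority: Red.

Red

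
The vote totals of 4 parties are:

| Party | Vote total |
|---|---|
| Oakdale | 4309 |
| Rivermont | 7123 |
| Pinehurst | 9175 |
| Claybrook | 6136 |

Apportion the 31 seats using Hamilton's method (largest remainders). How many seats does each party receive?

Oakdale 5; Rivermont 8; Pinehurst 11; Claybrook 7

Standard divisor: 26743 ÷ 31 ≈ 862.677.
Standard quotas: Oakdale 4.9949, Rivermont 8.2569, Pinehurst 10.6355, Claybrook 7.1127.
Lower quotas: Oakdale 4, Rivermont 8, Pinehurst 10, Claybrook 7 (sum 29, leaving 2 seats).
Remainders in descending order: Oakdale 0.9949, Pinehurst 0.6355, Rivermont 0.2569, Claybrook 0.1127.
The surplus seats go to Oakdale, Pinehurst.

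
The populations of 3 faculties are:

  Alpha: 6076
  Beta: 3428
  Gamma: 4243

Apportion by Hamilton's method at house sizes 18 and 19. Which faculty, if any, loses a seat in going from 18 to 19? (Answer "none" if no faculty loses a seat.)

none

At 18 seats: Alpha 8, Beta 4, Gamma 6.
At 19 seats: Alpha 8, Beta 5, Gamma 6.
No faculty's allocation decreased.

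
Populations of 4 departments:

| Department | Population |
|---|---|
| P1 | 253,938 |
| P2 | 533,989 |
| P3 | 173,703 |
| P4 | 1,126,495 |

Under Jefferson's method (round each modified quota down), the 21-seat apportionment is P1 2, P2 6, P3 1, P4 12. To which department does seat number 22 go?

Priority for the next seat is population ÷ (current seats + 1).
Priorities: P1 84646.000, P2 76284.143, P3 86851.500, P4 86653.462.
Highest priority: P3.

P3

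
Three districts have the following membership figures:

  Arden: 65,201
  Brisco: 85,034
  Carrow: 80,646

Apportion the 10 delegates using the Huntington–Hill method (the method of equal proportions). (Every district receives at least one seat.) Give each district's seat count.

Arden=3; Brisco=4; Carrow=3

With divisor 23914: modified quotas Arden 2.726, Brisco 3.556, Carrow 3.372.
Geometric-mean thresholds: Arden √(2·3)=2.449, Brisco √(3·4)=3.464, Carrow √(3·4)=3.464.
Each quota rounded against its threshold gives Arden 3, Brisco 4, Carrow 3 (total 10).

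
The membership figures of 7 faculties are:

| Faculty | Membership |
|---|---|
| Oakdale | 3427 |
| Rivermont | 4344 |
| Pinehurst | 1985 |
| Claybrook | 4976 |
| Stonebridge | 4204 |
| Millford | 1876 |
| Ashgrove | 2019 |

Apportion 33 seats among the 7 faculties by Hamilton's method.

Total 22831; standard divisor 22831/33 ≈ 691.848.
Standard quotas: Oakdale 4.953, Rivermont 6.279, Pinehurst 2.869, Claybrook 7.192, Stonebridge 6.076, Millford 2.712, Ashgrove 2.918.
Lower quotas: Oakdale 4, Rivermont 6, Pinehurst 2, Claybrook 7, Stonebridge 6, Millford 2, Ashgrove 2 (sum 29, leaving 4 seats).
Remainders in descending order: Oakdale 0.953, Ashgrove 0.918, Pinehurst 0.869, Millford 0.712, Rivermont 0.279, Claybrook 0.192, Stonebridge 0.076.
Largest remainders: Oakdale, Ashgrove, Pinehurst, Millford receive the extra seats.

Oakdale=5, Rivermont=6, Pinehurst=3, Claybrook=7, Stonebridge=6, Millford=3, Ashgrove=3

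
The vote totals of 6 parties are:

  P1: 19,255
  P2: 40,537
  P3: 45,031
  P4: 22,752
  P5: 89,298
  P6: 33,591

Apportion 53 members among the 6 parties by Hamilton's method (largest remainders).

The standard divisor is 250464/53 ≈ 4725.736.
Standard quotas: P1 4.0745, P2 8.5779, P3 9.5289, P4 4.8145, P5 18.8961, P6 7.1081.
Lower quotas: P1 4, P2 8, P3 9, P4 4, P5 18, P6 7 (sum 50, leaving 3 seats).
Remainders in descending order: P5 0.8961, P4 0.8145, P2 0.5779, P3 0.5289, P6 0.1081, P1 0.0745.
The surplus seats go to P5, P4, P2.

P1=4, P2=9, P3=9, P4=5, P5=19, P6=7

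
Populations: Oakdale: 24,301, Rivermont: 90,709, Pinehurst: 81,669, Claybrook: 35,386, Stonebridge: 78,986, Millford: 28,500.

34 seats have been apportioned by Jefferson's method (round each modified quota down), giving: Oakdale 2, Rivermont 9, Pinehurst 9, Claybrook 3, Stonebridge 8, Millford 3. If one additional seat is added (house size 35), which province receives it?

Rivermont

Priority for the next seat is population ÷ (current seats + 1).
Priorities: Oakdale 8100.333, Rivermont 9070.900, Pinehurst 8166.900, Claybrook 8846.500, Stonebridge 8776.222, Millford 7125.000.
Highest priority: Rivermont.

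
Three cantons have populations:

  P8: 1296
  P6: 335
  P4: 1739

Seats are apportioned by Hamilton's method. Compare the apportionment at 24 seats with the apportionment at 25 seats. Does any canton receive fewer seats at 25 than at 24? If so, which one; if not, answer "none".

At 24 seats: P8 9, P6 3, P4 12.
At 25 seats: P8 10, P6 2, P4 13.
P6 drops from 3 to 2.

P6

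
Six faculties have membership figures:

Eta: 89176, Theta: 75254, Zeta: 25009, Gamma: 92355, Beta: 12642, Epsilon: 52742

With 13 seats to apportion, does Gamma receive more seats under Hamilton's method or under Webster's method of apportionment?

Webster

Hamilton: Eta 3, Theta 3, Zeta 1, Gamma 3, Beta 1, Epsilon 2.
Webster: Eta 3, Theta 3, Zeta 1, Gamma 4, Beta 0, Epsilon 2.
Gamma gets 3 under Hamilton and 4 under Webster.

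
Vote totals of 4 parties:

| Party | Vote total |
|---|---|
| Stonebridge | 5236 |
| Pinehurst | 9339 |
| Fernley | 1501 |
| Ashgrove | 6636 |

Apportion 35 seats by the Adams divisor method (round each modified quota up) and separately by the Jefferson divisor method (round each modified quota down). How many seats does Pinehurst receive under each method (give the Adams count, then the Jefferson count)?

14 and 15

Adams: Stonebridge 8, Pinehurst 14, Fernley 3, Ashgrove 10.
Jefferson: Stonebridge 8, Pinehurst 15, Fernley 2, Ashgrove 10.
Pinehurst gets 14 under Adams and 15 under Jefferson.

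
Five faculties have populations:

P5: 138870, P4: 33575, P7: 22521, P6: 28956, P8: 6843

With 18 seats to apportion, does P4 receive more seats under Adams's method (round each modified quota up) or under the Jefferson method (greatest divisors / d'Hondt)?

Adams

Adams: P5 10, P4 3, P7 2, P6 2, P8 1.
Jefferson: P5 12, P4 2, P7 2, P6 2, P8 0.
P4 gets 3 under Adams and 2 under Jefferson.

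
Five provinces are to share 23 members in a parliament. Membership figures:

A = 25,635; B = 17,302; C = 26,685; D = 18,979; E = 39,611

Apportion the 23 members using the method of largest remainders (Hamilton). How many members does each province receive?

A: 5, B: 3, C: 5, D: 3, E: 7

The standard divisor is 128212/23 ≈ 5574.435.
Standard quotas: A 4.5987, B 3.1038, C 4.7870, D 3.4047, E 7.1058.
Lower quotas: A 4, B 3, C 4, D 3, E 7 (sum 21, leaving 2 seats).
Remainders in descending order: C 0.7870, A 0.5987, D 0.4047, E 0.1058, B 0.1038.
Largest remainders: C, A receive the extra seats.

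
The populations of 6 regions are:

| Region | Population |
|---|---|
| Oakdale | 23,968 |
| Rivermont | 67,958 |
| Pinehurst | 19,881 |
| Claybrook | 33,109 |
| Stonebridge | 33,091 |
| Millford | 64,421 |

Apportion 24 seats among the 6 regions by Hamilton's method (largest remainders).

The standard divisor is 242428/24 ≈ 10101.167.
Standard quotas: Oakdale 2.3728, Rivermont 6.7277, Pinehurst 1.9682, Claybrook 3.2777, Stonebridge 3.2760, Millford 6.3776.
Lower quotas: Oakdale 2, Rivermont 6, Pinehurst 1, Claybrook 3, Stonebridge 3, Millford 6 (sum 21, leaving 3 seats).
Remainders in descending order: Pinehurst 0.9682, Rivermont 0.7277, Millford 0.3776, Oakdale 0.3728, Claybrook 0.2777, Stonebridge 0.2760.
The surplus seats go to Pinehurst, Rivermont, Millford.

Oakdale 2, Rivermont 7, Pinehurst 2, Claybrook 3, Stonebridge 3, Millford 7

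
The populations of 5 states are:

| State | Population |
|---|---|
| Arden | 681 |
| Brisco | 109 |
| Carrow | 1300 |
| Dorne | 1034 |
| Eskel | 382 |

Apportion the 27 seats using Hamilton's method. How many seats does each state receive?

Arden 5, Brisco 1, Carrow 10, Dorne 8, Eskel 3

Total 3506; standard divisor 3506/27 ≈ 129.852.
Standard quotas: Arden 5.244, Brisco 0.839, Carrow 10.011, Dorne 7.963, Eskel 2.942.
Lower quotas: Arden 5, Brisco 0, Carrow 10, Dorne 7, Eskel 2 (sum 24, leaving 3 seats).
Remainders in descending order: Dorne 0.963, Eskel 0.942, Brisco 0.839, Arden 0.244, Carrow 0.011.
The surplus seats go to Dorne, Eskel, Brisco.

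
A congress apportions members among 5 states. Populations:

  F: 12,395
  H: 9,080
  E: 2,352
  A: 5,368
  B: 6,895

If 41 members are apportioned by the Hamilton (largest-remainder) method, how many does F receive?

Total 36090; standard divisor 36090/41 ≈ 880.244.
Standard quotas: F 14.0813, H 10.3153, E 2.6720, A 6.0983, B 7.8331.
Lower quotas: F 14, H 10, E 2, A 6, B 7 (sum 39, leaving 2 seats).
Remainders in descending order: B 0.8331, E 0.6720, H 0.3153, A 0.0983, F 0.0813.
Largest remainders: B, E receive the extra seats.
F receives 14.

14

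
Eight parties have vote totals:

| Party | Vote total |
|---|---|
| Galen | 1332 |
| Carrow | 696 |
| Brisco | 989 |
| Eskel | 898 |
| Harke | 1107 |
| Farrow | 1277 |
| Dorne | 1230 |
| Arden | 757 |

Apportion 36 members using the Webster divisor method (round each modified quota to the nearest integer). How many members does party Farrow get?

Standard divisor 8286/36 ≈ 230.167; standard quotas: Galen 5.787, Carrow 3.024, Brisco 4.297, Eskel 3.902, Harke 4.810, Farrow 5.548, Dorne 5.344, Arden 3.289.
Rounding to the nearest integer gives Galen 6, Carrow 3, Brisco 4, Eskel 4, Harke 5, Farrow 6, Dorne 5, Arden 3 — total 36, matching the house size, so no adjustment is needed.
Farrow receives 6.

6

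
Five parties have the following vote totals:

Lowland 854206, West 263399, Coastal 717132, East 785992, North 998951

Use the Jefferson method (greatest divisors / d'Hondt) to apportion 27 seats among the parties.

Standard divisor 3619680/27 ≈ 134062.222; standard quotas: Lowland 6.372, West 1.965, Coastal 5.349, East 5.863, North 7.451.
Rounding down gives 6, 1, 5, 5, 7 = 24 seats, so the divisor must be adjusted.
With modified divisor 123400: modified quotas Lowland 6.922, West 2.135, Coastal 5.811, East 6.369, North 8.095.
Rounding down: Lowland 6, West 2, Coastal 5, East 6, North 8 (total 27).

Lowland 6, West 2, Coastal 5, East 6, North 8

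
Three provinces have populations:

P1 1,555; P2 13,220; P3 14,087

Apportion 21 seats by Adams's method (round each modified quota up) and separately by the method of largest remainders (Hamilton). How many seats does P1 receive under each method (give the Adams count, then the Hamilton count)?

Adams: P1 2, P2 9, P3 10.
Hamilton: P1 1, P2 10, P3 10.
P1 gets 2 under Adams and 1 under Hamilton.

2 and 1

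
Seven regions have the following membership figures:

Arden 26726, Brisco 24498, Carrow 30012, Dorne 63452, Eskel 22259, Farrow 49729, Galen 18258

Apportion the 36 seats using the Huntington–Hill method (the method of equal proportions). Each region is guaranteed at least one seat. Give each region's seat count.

With divisor 6667: modified quotas Arden 4.009, Brisco 3.675, Carrow 4.502, Dorne 9.517, Eskel 3.339, Farrow 7.459, Galen 2.739.
Geometric-mean thresholds: Arden √(4·5)=4.472, Brisco √(3·4)=3.464, Carrow √(4·5)=4.472, Dorne √(9·10)=9.487, Eskel √(3·4)=3.464, Farrow √(7·8)=7.483, Galen √(2·3)=2.449.
Each quota rounded against its threshold gives Arden 4, Brisco 4, Carrow 5, Dorne 10, Eskel 3, Farrow 7, Galen 3 (total 36).

Arden 4; Brisco 4; Carrow 5; Dorne 10; Eskel 3; Farrow 7; Galen 3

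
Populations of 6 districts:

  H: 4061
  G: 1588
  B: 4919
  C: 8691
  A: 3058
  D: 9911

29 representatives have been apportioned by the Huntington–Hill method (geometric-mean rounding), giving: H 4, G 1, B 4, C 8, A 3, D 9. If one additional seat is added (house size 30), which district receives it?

G

Priority for the next seat is population ÷ (√(s·(s+1))).
Priorities: H 908.067, G 1122.886, B 1099.922, C 1024.244, A 882.769, D 1044.711.
Highest priority: G.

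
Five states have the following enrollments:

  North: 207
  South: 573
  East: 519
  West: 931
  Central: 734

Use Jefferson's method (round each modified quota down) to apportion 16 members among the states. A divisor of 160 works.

North 1, South 3, East 3, West 5, Central 4

With modified divisor 160: modified quotas North 1.294, South 3.581, East 3.244, West 5.819, Central 4.588.
Rounding down: North 1, South 3, East 3, West 5, Central 4 (total 16).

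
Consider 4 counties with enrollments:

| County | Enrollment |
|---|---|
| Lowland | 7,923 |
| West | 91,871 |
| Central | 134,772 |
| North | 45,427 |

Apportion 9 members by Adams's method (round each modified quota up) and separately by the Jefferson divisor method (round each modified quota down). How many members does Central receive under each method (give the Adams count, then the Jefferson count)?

3 and 5

Adams: Lowland 1, West 3, Central 3, North 2.
Jefferson: Lowland 0, West 3, Central 5, North 1.
Central gets 3 under Adams and 5 under Jefferson.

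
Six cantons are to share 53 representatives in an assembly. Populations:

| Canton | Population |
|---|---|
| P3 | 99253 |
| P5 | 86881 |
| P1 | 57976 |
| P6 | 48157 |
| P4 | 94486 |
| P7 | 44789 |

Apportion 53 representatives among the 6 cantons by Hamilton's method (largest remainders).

P3 12; P5 11; P1 7; P6 6; P4 12; P7 5

Standard divisor: 431542 ÷ 53 ≈ 8142.302.
Standard quotas: P3 12.1898, P5 10.6703, P1 7.1203, P6 5.9144, P4 11.6043, P7 5.5008.
Lower quotas: P3 12, P5 10, P1 7, P6 5, P4 11, P7 5 (sum 50, leaving 3 seats).
Remainders in descending order: P6 0.9144, P5 0.6703, P4 0.6043, P7 0.5008, P3 0.1898, P1 0.1203.
Largest remainders: P6, P5, P4 receive the extra seats.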